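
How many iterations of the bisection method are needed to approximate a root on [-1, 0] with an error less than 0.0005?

We need (b-a)/2^n ≤ 0.0005
(0 - (-1))/2^n ≤ 0.0005
1/2^n ≤ 0.0005
2^n ≥ 2000
n ≥ log₂(2000) = 10.97
n ≥ 11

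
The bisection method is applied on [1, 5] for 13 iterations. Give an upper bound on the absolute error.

Bisection error bound: |error| ≤ (b-a)/2^n
|error| ≤ (5 - 1)/2^13 = 4/2^13
|error| ≤ 0.0004882812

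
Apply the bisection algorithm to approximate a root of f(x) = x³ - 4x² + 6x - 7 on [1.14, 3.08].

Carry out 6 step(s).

f(x) = x³ - 4x² + 6x - 7
Initial interval: [1.14, 3.08]

Iteration 1:
  c_1 = (1.140000 + 3.080000)/2 = 2.110000
  f(c_1) = f(2.110000) = -2.754469
  f(a) × f(c) ≥ 0, new interval: [2.110000, 3.080000]
Iteration 2:
  c_2 = (2.110000 + 3.080000)/2 = 2.595000
  f(c_2) = f(2.595000) = -0.891305
  f(a) × f(c) ≥ 0, new interval: [2.595000, 3.080000]
Iteration 3:
  c_3 = (2.595000 + 3.080000)/2 = 2.837500
  f(c_3) = f(2.837500) = 0.665240
  f(a) × f(c) < 0, new interval: [2.595000, 2.837500]
Iteration 4:
  c_4 = (2.595000 + 2.837500)/2 = 2.716250
  f(c_4) = f(2.716250) = -0.174026
  f(a) × f(c) ≥ 0, new interval: [2.716250, 2.837500]
Iteration 5:
  c_5 = (2.716250 + 2.837500)/2 = 2.776875
  f(c_5) = f(2.776875) = 0.229691
  f(a) × f(c) < 0, new interval: [2.716250, 2.776875]
Iteration 6:
  c_6 = (2.716250 + 2.776875)/2 = 2.746562
  f(c_6) = f(2.746562) = 0.023937
  f(a) × f(c) < 0, new interval: [2.716250, 2.746562]

After 6 iteration(s), the approximation is c_6 = 2.746562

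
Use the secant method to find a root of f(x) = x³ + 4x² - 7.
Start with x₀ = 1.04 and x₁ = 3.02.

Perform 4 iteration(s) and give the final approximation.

f(x) = x³ + 4x² - 7
x₀ = 1.04, x₁ = 3.02

Secant formula: x_{n+1} = x_n - f(x_n)(x_n - x_{n-1})/(f(x_n) - f(x_{n-1}))

Iteration 1:
  f(1.040000) = -1.548736
  f(3.020000) = 57.025208
  x_2 = 3.020000 - 57.025208×(3.020000 - 1.040000)/(57.025208 - (-1.548736))
       = 1.092353
Iteration 2:
  f(3.020000) = 57.025208
  f(1.092353) = -0.923631
  x_3 = 1.092353 - (-0.923631)×(1.092353 - 3.020000)/(-0.923631 - 57.025208)
       = 1.123077
Iteration 3:
  f(1.092353) = -0.923631
  f(1.123077) = -0.538255
  x_4 = 1.123077 - (-0.538255)×(1.123077 - 1.092353)/(-0.538255 - (-0.923631))
       = 1.165989
Iteration 4:
  f(1.123077) = -0.538255
  f(1.165989) = 0.023325
  x_5 = 1.165989 - 0.023325×(1.165989 - 1.123077)/(0.023325 - (-0.538255))
       = 1.164207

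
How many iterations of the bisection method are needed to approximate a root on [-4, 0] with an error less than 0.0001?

We need (b-a)/2^n ≤ 0.0001
(0 - (-4))/2^n ≤ 0.0001
4/2^n ≤ 0.0001
2^n ≥ 40000
n ≥ log₂(40000) = 15.29
n ≥ 16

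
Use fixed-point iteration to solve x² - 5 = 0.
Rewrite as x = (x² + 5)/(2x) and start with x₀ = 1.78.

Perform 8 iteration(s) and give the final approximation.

Equation: x² - 5 = 0
Fixed-point form: x = (x² + 5)/(2x)
x₀ = 1.78

x_1 = g(1.780000) = 2.294494
x_2 = g(2.294494) = 2.236812
x_3 = g(2.236812) = 2.236068
x_4 = g(2.236068) = 2.236068
x_5 = g(2.236068) = 2.236068
x_6 = g(2.236068) = 2.236068
x_7 = g(2.236068) = 2.236068
x_8 = g(2.236068) = 2.236068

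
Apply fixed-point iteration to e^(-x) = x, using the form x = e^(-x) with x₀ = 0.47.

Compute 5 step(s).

Equation: e^(-x) = x
Fixed-point form: x = e^(-x)
x₀ = 0.47

x_1 = g(0.470000) = 0.625002
x_2 = g(0.625002) = 0.535260
x_3 = g(0.535260) = 0.585517
x_4 = g(0.585517) = 0.556818
x_5 = g(0.556818) = 0.573030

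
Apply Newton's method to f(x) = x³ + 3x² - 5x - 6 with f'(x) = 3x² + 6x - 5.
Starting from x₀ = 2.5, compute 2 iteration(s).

f(x) = x³ + 3x² - 5x - 6
f'(x) = 3x² + 6x - 5
x₀ = 2.5

Newton-Raphson formula: x_{n+1} = x_n - f(x_n)/f'(x_n)

Iteration 1:
  f(2.500000) = 15.875000
  f'(2.500000) = 28.750000
  x_1 = 2.500000 - 15.875000/28.750000 = 1.947826
Iteration 2:
  f(1.947826) = 3.033053
  f'(1.947826) = 18.069036
  x_2 = 1.947826 - 3.033053/18.069036 = 1.779967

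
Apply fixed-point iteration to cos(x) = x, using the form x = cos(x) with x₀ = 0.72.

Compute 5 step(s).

Equation: cos(x) = x
Fixed-point form: x = cos(x)
x₀ = 0.72

x_1 = g(0.720000) = 0.751806
x_2 = g(0.751806) = 0.730457
x_3 = g(0.730457) = 0.744870
x_4 = g(0.744870) = 0.735176
x_5 = g(0.735176) = 0.741713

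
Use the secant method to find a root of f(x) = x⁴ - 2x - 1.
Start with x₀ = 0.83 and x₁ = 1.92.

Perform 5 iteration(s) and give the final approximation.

f(x) = x⁴ - 2x - 1
x₀ = 0.83, x₁ = 1.92

Secant formula: x_{n+1} = x_n - f(x_n)(x_n - x_{n-1})/(f(x_n) - f(x_{n-1}))

Iteration 1:
  f(0.830000) = -2.185417
  f(1.920000) = 8.749545
  x_2 = 1.920000 - 8.749545×(1.920000 - 0.830000)/(8.749545 - (-2.185417))
       = 1.047843
Iteration 2:
  f(1.920000) = 8.749545
  f(1.047843) = -1.890137
  x_3 = 1.047843 - (-1.890137)×(1.047843 - 1.920000)/(-1.890137 - 8.749545)
       = 1.202781
Iteration 3:
  f(1.047843) = -1.890137
  f(1.202781) = -1.312671
  x_4 = 1.202781 - (-1.312671)×(1.202781 - 1.047843)/(-1.312671 - (-1.890137))
       = 1.554981
Iteration 4:
  f(1.202781) = -1.312671
  f(1.554981) = 1.736591
  x_5 = 1.554981 - 1.736591×(1.554981 - 1.202781)/(1.736591 - (-1.312671))
       = 1.354399
Iteration 5:
  f(1.554981) = 1.736591
  f(1.354399) = -0.343788
  x_6 = 1.354399 - (-0.343788)×(1.354399 - 1.554981)/(-0.343788 - 1.736591)
       = 1.387546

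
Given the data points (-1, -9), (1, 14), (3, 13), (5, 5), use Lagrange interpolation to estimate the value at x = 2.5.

Lagrange interpolation formula:
P(x) = Σ yᵢ × Lᵢ(x)
where Lᵢ(x) = Π_{j≠i} (x - xⱼ)/(xᵢ - xⱼ)

L_0(2.5) = (2.5 - 1)/(-1 - 1) × (2.5 - 3)/(-1 - 3) × (2.5 - 5)/(-1 - 5) = -0.039062
L_1(2.5) = (2.5 - (-1))/(1 - (-1)) × (2.5 - 3)/(1 - 3) × (2.5 - 5)/(1 - 5) = 0.273438
L_2(2.5) = (2.5 - (-1))/(3 - (-1)) × (2.5 - 1)/(3 - 1) × (2.5 - 5)/(3 - 5) = 0.820312
L_3(2.5) = (2.5 - (-1))/(5 - (-1)) × (2.5 - 1)/(5 - 1) × (2.5 - 3)/(5 - 3) = -0.054688

P(2.5) = (-9)×L_0(2.5) + 14×L_1(2.5) + 13×L_2(2.5) + 5×L_3(2.5)
P(2.5) = 14.570312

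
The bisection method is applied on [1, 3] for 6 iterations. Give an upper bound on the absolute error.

Bisection error bound: |error| ≤ (b-a)/2^n
|error| ≤ (3 - 1)/2^6 = 2/2^6
|error| ≤ 0.0312500000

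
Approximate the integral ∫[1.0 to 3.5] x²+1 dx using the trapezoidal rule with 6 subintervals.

f(x) = x²+1
a = 1.0, b = 3.5, n = 6
h = (b - a)/n = 0.416667

Trapezoidal rule: (h/2)[f(x₀) + 2f(x₁) + 2f(x₂) + ... + f(xₙ)]

x_0 = 1.0000, f(x_0) = 2.000000, coefficient = 1
x_1 = 1.4167, f(x_1) = 3.006944, coefficient = 2
x_2 = 1.8333, f(x_2) = 4.361111, coefficient = 2
x_3 = 2.2500, f(x_3) = 6.062500, coefficient = 2
x_4 = 2.6667, f(x_4) = 8.111111, coefficient = 2
x_5 = 3.0833, f(x_5) = 10.506944, coefficient = 2
x_6 = 3.5000, f(x_6) = 13.250000, coefficient = 1

I ≈ (0.416667/2) × 79.347222 = 16.530671
Exact value: 16.458333
Error: 0.072338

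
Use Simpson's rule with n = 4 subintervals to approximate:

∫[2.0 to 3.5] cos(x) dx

f(x) = cos(x)
a = 2.0, b = 3.5, n = 4
h = (b - a)/n = 0.375000

Simpson's rule: (h/3)[f(x₀) + 4f(x₁) + 2f(x₂) + ... + f(xₙ)]

x_0 = 2.0000, f(x_0) = -0.416147, coefficient = 1
x_1 = 2.3750, f(x_1) = -0.720278, coefficient = 4
x_2 = 2.7500, f(x_2) = -0.924302, coefficient = 2
x_3 = 3.1250, f(x_3) = -0.999862, coefficient = 4
x_4 = 3.5000, f(x_4) = -0.936457, coefficient = 1

I ≈ (0.375000/3) × -10.081772 = -1.260221
Exact value: -1.260081
Error: 0.000141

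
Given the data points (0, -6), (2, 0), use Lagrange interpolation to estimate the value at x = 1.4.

Lagrange interpolation formula:
P(x) = Σ yᵢ × Lᵢ(x)
where Lᵢ(x) = Π_{j≠i} (x - xⱼ)/(xᵢ - xⱼ)

L_0(1.4) = (1.4 - 2)/(0 - 2) = 0.300000
L_1(1.4) = (1.4 - 0)/(2 - 0) = 0.700000

P(1.4) = (-6)×L_0(1.4) + 0×L_1(1.4)
P(1.4) = -1.800000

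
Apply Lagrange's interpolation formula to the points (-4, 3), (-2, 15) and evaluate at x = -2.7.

Lagrange interpolation formula:
P(x) = Σ yᵢ × Lᵢ(x)
where Lᵢ(x) = Π_{j≠i} (x - xⱼ)/(xᵢ - xⱼ)

L_0(-2.7) = (-2.7 - (-2))/(-4 - (-2)) = 0.350000
L_1(-2.7) = (-2.7 - (-4))/(-2 - (-4)) = 0.650000

P(-2.7) = 3×L_0(-2.7) + 15×L_1(-2.7)
P(-2.7) = 10.800000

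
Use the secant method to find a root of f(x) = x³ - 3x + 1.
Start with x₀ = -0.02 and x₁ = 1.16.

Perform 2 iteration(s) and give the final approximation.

f(x) = x³ - 3x + 1
x₀ = -0.02, x₁ = 1.16

Secant formula: x_{n+1} = x_n - f(x_n)(x_n - x_{n-1})/(f(x_n) - f(x_{n-1}))

Iteration 1:
  f(-0.020000) = 1.059992
  f(1.160000) = -0.919104
  x_2 = 1.160000 - (-0.919104)×(1.160000 - (-0.020000))/(-0.919104 - 1.059992)
       = 0.612001
Iteration 2:
  f(1.160000) = -0.919104
  f(0.612001) = -0.606781
  x_3 = 0.612001 - (-0.606781)×(0.612001 - 1.160000)/(-0.606781 - (-0.919104))
       = -0.452651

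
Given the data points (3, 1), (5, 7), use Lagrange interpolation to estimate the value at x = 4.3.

Lagrange interpolation formula:
P(x) = Σ yᵢ × Lᵢ(x)
where Lᵢ(x) = Π_{j≠i} (x - xⱼ)/(xᵢ - xⱼ)

L_0(4.3) = (4.3 - 5)/(3 - 5) = 0.350000
L_1(4.3) = (4.3 - 3)/(5 - 3) = 0.650000

P(4.3) = 1×L_0(4.3) + 7×L_1(4.3)
P(4.3) = 4.900000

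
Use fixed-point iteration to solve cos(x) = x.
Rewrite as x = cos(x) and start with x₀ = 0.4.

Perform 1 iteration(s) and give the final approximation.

Equation: cos(x) = x
Fixed-point form: x = cos(x)
x₀ = 0.4

x_1 = g(0.400000) = 0.921061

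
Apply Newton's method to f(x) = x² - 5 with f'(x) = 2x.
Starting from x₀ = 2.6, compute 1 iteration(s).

f(x) = x² - 5
f'(x) = 2x
x₀ = 2.6

Newton-Raphson formula: x_{n+1} = x_n - f(x_n)/f'(x_n)

Iteration 1:
  f(2.600000) = 1.760000
  f'(2.600000) = 5.200000
  x_1 = 2.600000 - 1.760000/5.200000 = 2.261538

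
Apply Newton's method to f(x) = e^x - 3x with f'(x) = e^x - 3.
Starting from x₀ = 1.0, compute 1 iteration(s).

f(x) = e^x - 3x
f'(x) = e^x - 3
x₀ = 1.0

Newton-Raphson formula: x_{n+1} = x_n - f(x_n)/f'(x_n)

Iteration 1:
  f(1.000000) = -0.281718
  f'(1.000000) = -0.281718
  x_1 = 1.000000 - (-0.281718)/(-0.281718) = 0.000000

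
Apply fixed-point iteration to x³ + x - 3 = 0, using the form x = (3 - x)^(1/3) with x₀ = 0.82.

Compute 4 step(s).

Equation: x³ + x - 3 = 0
Fixed-point form: x = (3 - x)^(1/3)
x₀ = 0.82

x_1 = g(0.820000) = 1.296638
x_2 = g(1.296638) = 1.194269
x_3 = g(1.194269) = 1.217730
x_4 = g(1.217730) = 1.212433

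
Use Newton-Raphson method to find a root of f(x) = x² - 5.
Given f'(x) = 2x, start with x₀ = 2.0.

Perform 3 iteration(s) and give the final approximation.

f(x) = x² - 5
f'(x) = 2x
x₀ = 2.0

Newton-Raphson formula: x_{n+1} = x_n - f(x_n)/f'(x_n)

Iteration 1:
  f(2.000000) = -1.000000
  f'(2.000000) = 4.000000
  x_1 = 2.000000 - (-1.000000)/4.000000 = 2.250000
Iteration 2:
  f(2.250000) = 0.062500
  f'(2.250000) = 4.500000
  x_2 = 2.250000 - 0.062500/4.500000 = 2.236111
Iteration 3:
  f(2.236111) = 0.000193
  f'(2.236111) = 4.472222
  x_3 = 2.236111 - 0.000193/4.472222 = 2.236068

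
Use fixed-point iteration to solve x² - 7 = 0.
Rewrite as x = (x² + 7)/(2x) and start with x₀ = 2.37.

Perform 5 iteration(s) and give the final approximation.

Equation: x² - 7 = 0
Fixed-point form: x = (x² + 7)/(2x)
x₀ = 2.37

x_1 = g(2.370000) = 2.661793
x_2 = g(2.661793) = 2.645800
x_3 = g(2.645800) = 2.645751
x_4 = g(2.645751) = 2.645751
x_5 = g(2.645751) = 2.645751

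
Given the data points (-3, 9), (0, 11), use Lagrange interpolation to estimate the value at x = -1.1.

Lagrange interpolation formula:
P(x) = Σ yᵢ × Lᵢ(x)
where Lᵢ(x) = Π_{j≠i} (x - xⱼ)/(xᵢ - xⱼ)

L_0(-1.1) = (-1.1 - 0)/(-3 - 0) = 0.366667
L_1(-1.1) = (-1.1 - (-3))/(0 - (-3)) = 0.633333

P(-1.1) = 9×L_0(-1.1) + 11×L_1(-1.1)
P(-1.1) = 10.266667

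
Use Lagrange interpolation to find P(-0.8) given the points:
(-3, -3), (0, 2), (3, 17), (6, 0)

Lagrange interpolation formula:
P(x) = Σ yᵢ × Lᵢ(x)
where Lᵢ(x) = Π_{j≠i} (x - xⱼ)/(xᵢ - xⱼ)

L_0(-0.8) = (-0.8 - 0)/(-3 - 0) × (-0.8 - 3)/(-3 - 3) × (-0.8 - 6)/(-3 - 6) = 0.127605
L_1(-0.8) = (-0.8 - (-3))/(0 - (-3)) × (-0.8 - 3)/(0 - 3) × (-0.8 - 6)/(0 - 6) = 1.052741
L_2(-0.8) = (-0.8 - (-3))/(3 - (-3)) × (-0.8 - 0)/(3 - 0) × (-0.8 - 6)/(3 - 6) = -0.221630
L_3(-0.8) = (-0.8 - (-3))/(6 - (-3)) × (-0.8 - 0)/(6 - 0) × (-0.8 - 3)/(6 - 3) = 0.041284

P(-0.8) = (-3)×L_0(-0.8) + 2×L_1(-0.8) + 17×L_2(-0.8) + 0×L_3(-0.8)
P(-0.8) = -2.045037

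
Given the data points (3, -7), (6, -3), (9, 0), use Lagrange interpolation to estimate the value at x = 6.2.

Lagrange interpolation formula:
P(x) = Σ yᵢ × Lᵢ(x)
where Lᵢ(x) = Π_{j≠i} (x - xⱼ)/(xᵢ - xⱼ)

L_0(6.2) = (6.2 - 6)/(3 - 6) × (6.2 - 9)/(3 - 9) = -0.031111
L_1(6.2) = (6.2 - 3)/(6 - 3) × (6.2 - 9)/(6 - 9) = 0.995556
L_2(6.2) = (6.2 - 3)/(9 - 3) × (6.2 - 6)/(9 - 6) = 0.035556

P(6.2) = (-7)×L_0(6.2) + (-3)×L_1(6.2) + 0×L_2(6.2)
P(6.2) = -2.768889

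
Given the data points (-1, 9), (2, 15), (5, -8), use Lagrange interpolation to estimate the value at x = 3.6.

Lagrange interpolation formula:
P(x) = Σ yᵢ × Lᵢ(x)
where Lᵢ(x) = Π_{j≠i} (x - xⱼ)/(xᵢ - xⱼ)

L_0(3.6) = (3.6 - 2)/(-1 - 2) × (3.6 - 5)/(-1 - 5) = -0.124444
L_1(3.6) = (3.6 - (-1))/(2 - (-1)) × (3.6 - 5)/(2 - 5) = 0.715556
L_2(3.6) = (3.6 - (-1))/(5 - (-1)) × (3.6 - 2)/(5 - 2) = 0.408889

P(3.6) = 9×L_0(3.6) + 15×L_1(3.6) + (-8)×L_2(3.6)
P(3.6) = 6.342222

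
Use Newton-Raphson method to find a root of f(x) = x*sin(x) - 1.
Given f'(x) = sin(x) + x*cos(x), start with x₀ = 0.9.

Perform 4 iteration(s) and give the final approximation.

f(x) = x*sin(x) - 1
f'(x) = sin(x) + x*cos(x)
x₀ = 0.9

Newton-Raphson formula: x_{n+1} = x_n - f(x_n)/f'(x_n)

Iteration 1:
  f(0.900000) = -0.295006
  f'(0.900000) = 1.342776
  x_1 = 0.900000 - (-0.295006)/1.342776 = 1.119698
Iteration 2:
  f(1.119698) = 0.007694
  f'(1.119698) = 1.388106
  x_2 = 1.119698 - 0.007694/1.388106 = 1.114156
Iteration 3:
  f(1.114156) = -0.000002
  f'(1.114156) = 1.388810
  x_3 = 1.114156 - (-0.000002)/1.388810 = 1.114157
Iteration 4:
  f(1.114157) = 0.000000
  f'(1.114157) = 1.388809
  x_4 = 1.114157 - 0.000000/1.388809 = 1.114157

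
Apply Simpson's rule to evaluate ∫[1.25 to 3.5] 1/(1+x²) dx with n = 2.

f(x) = 1/(1+x²)
a = 1.25, b = 3.5, n = 2
h = (b - a)/n = 1.125000

Simpson's rule: (h/3)[f(x₀) + 4f(x₁) + 2f(x₂) + ... + f(xₙ)]

x_0 = 1.2500, f(x_0) = 0.390244, coefficient = 1
x_1 = 2.3750, f(x_1) = 0.150588, coefficient = 4
x_2 = 3.5000, f(x_2) = 0.075472, coefficient = 1

I ≈ (1.125000/3) × 1.068069 = 0.400526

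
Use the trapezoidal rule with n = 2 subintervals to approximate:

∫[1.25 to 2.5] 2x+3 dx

f(x) = 2x+3
a = 1.25, b = 2.5, n = 2
h = (b - a)/n = 0.625000

Trapezoidal rule: (h/2)[f(x₀) + 2f(x₁) + 2f(x₂) + ... + f(xₙ)]

x_0 = 1.2500, f(x_0) = 5.500000, coefficient = 1
x_1 = 1.8750, f(x_1) = 6.750000, coefficient = 2
x_2 = 2.5000, f(x_2) = 8.000000, coefficient = 1

I ≈ (0.625000/2) × 27.000000 = 8.437500
Exact value: 8.437500
Error: 0.000000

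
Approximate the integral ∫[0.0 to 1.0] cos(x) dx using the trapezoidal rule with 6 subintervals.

f(x) = cos(x)
a = 0.0, b = 1.0, n = 6
h = (b - a)/n = 0.166667

Trapezoidal rule: (h/2)[f(x₀) + 2f(x₁) + 2f(x₂) + ... + f(xₙ)]

x_0 = 0.0000, f(x_0) = 1.000000, coefficient = 1
x_1 = 0.1667, f(x_1) = 0.986143, coefficient = 2
x_2 = 0.3333, f(x_2) = 0.944957, coefficient = 2
x_3 = 0.5000, f(x_3) = 0.877583, coefficient = 2
x_4 = 0.6667, f(x_4) = 0.785887, coefficient = 2
x_5 = 0.8333, f(x_5) = 0.672412, coefficient = 2
x_6 = 1.0000, f(x_6) = 0.540302, coefficient = 1

I ≈ (0.166667/2) × 10.074267 = 0.839522
Exact value: 0.841471
Error: 0.001949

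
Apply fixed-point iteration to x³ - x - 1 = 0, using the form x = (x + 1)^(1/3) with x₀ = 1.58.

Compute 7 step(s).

Equation: x³ - x - 1 = 0
Fixed-point form: x = (x + 1)^(1/3)
x₀ = 1.58

x_1 = g(1.580000) = 1.371534
x_2 = g(1.371534) = 1.333551
x_3 = g(1.333551) = 1.326394
x_4 = g(1.326394) = 1.325036
x_5 = g(1.325036) = 1.324778
x_6 = g(1.324778) = 1.324729
x_7 = g(1.324729) = 1.324720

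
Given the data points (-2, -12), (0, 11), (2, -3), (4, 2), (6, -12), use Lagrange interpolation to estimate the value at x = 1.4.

Lagrange interpolation formula:
P(x) = Σ yᵢ × Lᵢ(x)
where Lᵢ(x) = Π_{j≠i} (x - xⱼ)/(xᵢ - xⱼ)

L_0(1.4) = (1.4 - 0)/(-2 - 0) × (1.4 - 2)/(-2 - 2) × (1.4 - 4)/(-2 - 4) × (1.4 - 6)/(-2 - 6) = -0.026163
L_1(1.4) = (1.4 - (-2))/(0 - (-2)) × (1.4 - 2)/(0 - 2) × (1.4 - 4)/(0 - 4) × (1.4 - 6)/(0 - 6) = 0.254150
L_2(1.4) = (1.4 - (-2))/(2 - (-2)) × (1.4 - 0)/(2 - 0) × (1.4 - 4)/(2 - 4) × (1.4 - 6)/(2 - 6) = 0.889525
L_3(1.4) = (1.4 - (-2))/(4 - (-2)) × (1.4 - 0)/(4 - 0) × (1.4 - 2)/(4 - 2) × (1.4 - 6)/(4 - 6) = -0.136850
L_4(1.4) = (1.4 - (-2))/(6 - (-2)) × (1.4 - 0)/(6 - 0) × (1.4 - 2)/(6 - 2) × (1.4 - 4)/(6 - 4) = 0.019338

P(1.4) = (-12)×L_0(1.4) + 11×L_1(1.4) + (-3)×L_2(1.4) + 2×L_3(1.4) + (-12)×L_4(1.4)
P(1.4) = -0.064725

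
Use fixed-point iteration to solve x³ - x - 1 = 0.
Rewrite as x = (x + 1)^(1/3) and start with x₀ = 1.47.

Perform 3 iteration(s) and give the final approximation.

Equation: x³ - x - 1 = 0
Fixed-point form: x = (x + 1)^(1/3)
x₀ = 1.47

x_1 = g(1.470000) = 1.351758
x_2 = g(1.351758) = 1.329834
x_3 = g(1.329834) = 1.325689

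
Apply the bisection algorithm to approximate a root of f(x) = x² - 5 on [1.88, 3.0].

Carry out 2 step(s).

f(x) = x² - 5
Initial interval: [1.88, 3.0]

Iteration 1:
  c_1 = (1.880000 + 3.000000)/2 = 2.440000
  f(c_1) = f(2.440000) = 0.953600
  f(a) × f(c) < 0, new interval: [1.880000, 2.440000]
Iteration 2:
  c_2 = (1.880000 + 2.440000)/2 = 2.160000
  f(c_2) = f(2.160000) = -0.334400
  f(a) × f(c) ≥ 0, new interval: [2.160000, 2.440000]

After 2 iteration(s), the approximation is c_2 = 2.160000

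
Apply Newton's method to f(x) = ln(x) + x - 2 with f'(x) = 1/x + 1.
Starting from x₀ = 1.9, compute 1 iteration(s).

f(x) = ln(x) + x - 2
f'(x) = 1/x + 1
x₀ = 1.9

Newton-Raphson formula: x_{n+1} = x_n - f(x_n)/f'(x_n)

Iteration 1:
  f(1.900000) = 0.541854
  f'(1.900000) = 1.526316
  x_1 = 1.900000 - 0.541854/1.526316 = 1.544992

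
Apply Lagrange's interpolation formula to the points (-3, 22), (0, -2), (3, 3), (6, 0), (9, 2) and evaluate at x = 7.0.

Lagrange interpolation formula:
P(x) = Σ yᵢ × Lᵢ(x)
where Lᵢ(x) = Π_{j≠i} (x - xⱼ)/(xᵢ - xⱼ)

L_0(7.0) = (7.0 - 0)/(-3 - 0) × (7.0 - 3)/(-3 - 3) × (7.0 - 6)/(-3 - 6) × (7.0 - 9)/(-3 - 9) = -0.028807
L_1(7.0) = (7.0 - (-3))/(0 - (-3)) × (7.0 - 3)/(0 - 3) × (7.0 - 6)/(0 - 6) × (7.0 - 9)/(0 - 9) = 0.164609
L_2(7.0) = (7.0 - (-3))/(3 - (-3)) × (7.0 - 0)/(3 - 0) × (7.0 - 6)/(3 - 6) × (7.0 - 9)/(3 - 9) = -0.432099
L_3(7.0) = (7.0 - (-3))/(6 - (-3)) × (7.0 - 0)/(6 - 0) × (7.0 - 3)/(6 - 3) × (7.0 - 9)/(6 - 9) = 1.152263
L_4(7.0) = (7.0 - (-3))/(9 - (-3)) × (7.0 - 0)/(9 - 0) × (7.0 - 3)/(9 - 3) × (7.0 - 6)/(9 - 6) = 0.144033

P(7.0) = 22×L_0(7.0) + (-2)×L_1(7.0) + 3×L_2(7.0) + 0×L_3(7.0) + 2×L_4(7.0)
P(7.0) = -1.971193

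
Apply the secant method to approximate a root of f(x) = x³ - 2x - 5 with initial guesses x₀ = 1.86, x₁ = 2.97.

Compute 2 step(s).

f(x) = x³ - 2x - 5
x₀ = 1.86, x₁ = 2.97

Secant formula: x_{n+1} = x_n - f(x_n)(x_n - x_{n-1})/(f(x_n) - f(x_{n-1}))

Iteration 1:
  f(1.860000) = -2.285144
  f(2.970000) = 15.258073
  x_2 = 2.970000 - 15.258073×(2.970000 - 1.860000)/(15.258073 - (-2.285144))
       = 2.004586
Iteration 2:
  f(2.970000) = 15.258073
  f(2.004586) = -0.954010
  x_3 = 2.004586 - (-0.954010)×(2.004586 - 2.970000)/(-0.954010 - 15.258073)
       = 2.061397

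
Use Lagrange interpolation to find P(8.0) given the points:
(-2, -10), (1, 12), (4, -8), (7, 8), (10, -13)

Lagrange interpolation formula:
P(x) = Σ yᵢ × Lᵢ(x)
where Lᵢ(x) = Π_{j≠i} (x - xⱼ)/(xᵢ - xⱼ)

L_0(8.0) = (8.0 - 1)/(-2 - 1) × (8.0 - 4)/(-2 - 4) × (8.0 - 7)/(-2 - 7) × (8.0 - 10)/(-2 - 10) = -0.028807
L_1(8.0) = (8.0 - (-2))/(1 - (-2)) × (8.0 - 4)/(1 - 4) × (8.0 - 7)/(1 - 7) × (8.0 - 10)/(1 - 10) = 0.164609
L_2(8.0) = (8.0 - (-2))/(4 - (-2)) × (8.0 - 1)/(4 - 1) × (8.0 - 7)/(4 - 7) × (8.0 - 10)/(4 - 10) = -0.432099
L_3(8.0) = (8.0 - (-2))/(7 - (-2)) × (8.0 - 1)/(7 - 1) × (8.0 - 4)/(7 - 4) × (8.0 - 10)/(7 - 10) = 1.152263
L_4(8.0) = (8.0 - (-2))/(10 - (-2)) × (8.0 - 1)/(10 - 1) × (8.0 - 4)/(10 - 4) × (8.0 - 7)/(10 - 7) = 0.144033

P(8.0) = (-10)×L_0(8.0) + 12×L_1(8.0) + (-8)×L_2(8.0) + 8×L_3(8.0) + (-13)×L_4(8.0)
P(8.0) = 13.065844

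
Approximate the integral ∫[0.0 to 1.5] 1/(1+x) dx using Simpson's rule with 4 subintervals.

f(x) = 1/(1+x)
a = 0.0, b = 1.5, n = 4
h = (b - a)/n = 0.375000

Simpson's rule: (h/3)[f(x₀) + 4f(x₁) + 2f(x₂) + ... + f(xₙ)]

x_0 = 0.0000, f(x_0) = 1.000000, coefficient = 1
x_1 = 0.3750, f(x_1) = 0.727273, coefficient = 4
x_2 = 0.7500, f(x_2) = 0.571429, coefficient = 2
x_3 = 1.1250, f(x_3) = 0.470588, coefficient = 4
x_4 = 1.5000, f(x_4) = 0.400000, coefficient = 1

I ≈ (0.375000/3) × 7.334301 = 0.916788
Exact value: 0.916291
Error: 0.000497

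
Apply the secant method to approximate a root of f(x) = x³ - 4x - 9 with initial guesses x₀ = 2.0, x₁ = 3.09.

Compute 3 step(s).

f(x) = x³ - 4x - 9
x₀ = 2.0, x₁ = 3.09

Secant formula: x_{n+1} = x_n - f(x_n)(x_n - x_{n-1})/(f(x_n) - f(x_{n-1}))

Iteration 1:
  f(2.000000) = -9.000000
  f(3.090000) = 8.143629
  x_2 = 3.090000 - 8.143629×(3.090000 - 2.000000)/(8.143629 - (-9.000000))
       = 2.572224
Iteration 2:
  f(3.090000) = 8.143629
  f(2.572224) = -2.270193
  x_3 = 2.572224 - (-2.270193)×(2.572224 - 3.090000)/(-2.270193 - 8.143629)
       = 2.685098
Iteration 3:
  f(2.572224) = -2.270193
  f(2.685098) = -0.381497
  x_4 = 2.685098 - (-0.381497)×(2.685098 - 2.572224)/(-0.381497 - (-2.270193))
       = 2.707898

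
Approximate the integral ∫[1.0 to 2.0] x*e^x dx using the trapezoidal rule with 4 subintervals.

f(x) = x*e^x
a = 1.0, b = 2.0, n = 4
h = (b - a)/n = 0.250000

Trapezoidal rule: (h/2)[f(x₀) + 2f(x₁) + 2f(x₂) + ... + f(xₙ)]

x_0 = 1.0000, f(x_0) = 2.718282, coefficient = 1
x_1 = 1.2500, f(x_1) = 4.362929, coefficient = 2
x_2 = 1.5000, f(x_2) = 6.722534, coefficient = 2
x_3 = 1.7500, f(x_3) = 10.070555, coefficient = 2
x_4 = 2.0000, f(x_4) = 14.778112, coefficient = 1

I ≈ (0.250000/2) × 59.808428 = 7.476053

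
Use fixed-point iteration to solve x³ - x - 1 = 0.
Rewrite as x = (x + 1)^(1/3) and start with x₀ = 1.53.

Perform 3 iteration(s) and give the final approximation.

Equation: x³ - x - 1 = 0
Fixed-point form: x = (x + 1)^(1/3)
x₀ = 1.53

x_1 = g(1.530000) = 1.362616
x_2 = g(1.362616) = 1.331878
x_3 = g(1.331878) = 1.326077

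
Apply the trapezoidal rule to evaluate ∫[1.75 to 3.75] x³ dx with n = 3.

f(x) = x³
a = 1.75, b = 3.75, n = 3
h = (b - a)/n = 0.666667

Trapezoidal rule: (h/2)[f(x₀) + 2f(x₁) + 2f(x₂) + ... + f(xₙ)]

x_0 = 1.7500, f(x_0) = 5.359375, coefficient = 1
x_1 = 2.4167, f(x_1) = 14.114005, coefficient = 2
x_2 = 3.0833, f(x_2) = 29.313079, coefficient = 2
x_3 = 3.7500, f(x_3) = 52.734375, coefficient = 1

I ≈ (0.666667/2) × 144.947917 = 48.315972
Exact value: 47.093750
Error: 1.222222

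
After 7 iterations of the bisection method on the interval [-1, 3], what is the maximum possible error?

Bisection error bound: |error| ≤ (b-a)/2^n
|error| ≤ (3 - (-1))/2^7 = 4/2^7
|error| ≤ 0.0312500000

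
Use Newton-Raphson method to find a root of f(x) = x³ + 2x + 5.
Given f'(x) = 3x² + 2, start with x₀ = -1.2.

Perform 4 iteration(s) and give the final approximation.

f(x) = x³ + 2x + 5
f'(x) = 3x² + 2
x₀ = -1.2

Newton-Raphson formula: x_{n+1} = x_n - f(x_n)/f'(x_n)

Iteration 1:
  f(-1.200000) = 0.872000
  f'(-1.200000) = 6.320000
  x_1 = -1.200000 - 0.872000/6.320000 = -1.337975
Iteration 2:
  f(-1.337975) = -0.071160
  f'(-1.337975) = 7.370529
  x_2 = -1.337975 - (-0.071160)/7.370529 = -1.328320
Iteration 3:
  f(-1.328320) = -0.000373
  f'(-1.328320) = 7.293302
  x_3 = -1.328320 - (-0.000373)/7.293302 = -1.328269
Iteration 4:
  f(-1.328269) = 0.000000
  f'(-1.328269) = 7.292894
  x_4 = -1.328269 - 0.000000/7.292894 = -1.328269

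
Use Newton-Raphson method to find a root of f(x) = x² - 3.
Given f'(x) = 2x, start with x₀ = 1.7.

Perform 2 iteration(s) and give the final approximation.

f(x) = x² - 3
f'(x) = 2x
x₀ = 1.7

Newton-Raphson formula: x_{n+1} = x_n - f(x_n)/f'(x_n)

Iteration 1:
  f(1.700000) = -0.110000
  f'(1.700000) = 3.400000
  x_1 = 1.700000 - (-0.110000)/3.400000 = 1.732353
Iteration 2:
  f(1.732353) = 0.001047
  f'(1.732353) = 3.464706
  x_2 = 1.732353 - 0.001047/3.464706 = 1.732051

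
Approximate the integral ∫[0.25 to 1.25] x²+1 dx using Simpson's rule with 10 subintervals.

f(x) = x²+1
a = 0.25, b = 1.25, n = 10
h = (b - a)/n = 0.100000

Simpson's rule: (h/3)[f(x₀) + 4f(x₁) + 2f(x₂) + ... + f(xₙ)]

x_0 = 0.2500, f(x_0) = 1.062500, coefficient = 1
x_1 = 0.3500, f(x_1) = 1.122500, coefficient = 4
x_2 = 0.4500, f(x_2) = 1.202500, coefficient = 2
x_3 = 0.5500, f(x_3) = 1.302500, coefficient = 4
x_4 = 0.6500, f(x_4) = 1.422500, coefficient = 2
x_5 = 0.7500, f(x_5) = 1.562500, coefficient = 4
x_6 = 0.8500, f(x_6) = 1.722500, coefficient = 2
x_7 = 0.9500, f(x_7) = 1.902500, coefficient = 4
x_8 = 1.0500, f(x_8) = 2.102500, coefficient = 2
x_9 = 1.1500, f(x_9) = 2.322500, coefficient = 4
x_10 = 1.2500, f(x_10) = 2.562500, coefficient = 1

I ≈ (0.100000/3) × 49.375000 = 1.645833
Exact value: 1.645833
Error: 0.000000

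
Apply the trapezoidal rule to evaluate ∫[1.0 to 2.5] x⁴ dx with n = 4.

f(x) = x⁴
a = 1.0, b = 2.5, n = 4
h = (b - a)/n = 0.375000

Trapezoidal rule: (h/2)[f(x₀) + 2f(x₁) + 2f(x₂) + ... + f(xₙ)]

x_0 = 1.0000, f(x_0) = 1.000000, coefficient = 1
x_1 = 1.3750, f(x_1) = 3.574463, coefficient = 2
x_2 = 1.7500, f(x_2) = 9.378906, coefficient = 2
x_3 = 2.1250, f(x_3) = 20.390869, coefficient = 2
x_4 = 2.5000, f(x_4) = 39.062500, coefficient = 1

I ≈ (0.375000/2) × 106.750977 = 20.015808
Exact value: 19.331250
Error: 0.684558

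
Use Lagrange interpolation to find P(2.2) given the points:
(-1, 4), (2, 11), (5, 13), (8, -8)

Lagrange interpolation formula:
P(x) = Σ yᵢ × Lᵢ(x)
where Lᵢ(x) = Π_{j≠i} (x - xⱼ)/(xᵢ - xⱼ)

L_0(2.2) = (2.2 - 2)/(-1 - 2) × (2.2 - 5)/(-1 - 5) × (2.2 - 8)/(-1 - 8) = -0.020049
L_1(2.2) = (2.2 - (-1))/(2 - (-1)) × (2.2 - 5)/(2 - 5) × (2.2 - 8)/(2 - 8) = 0.962370
L_2(2.2) = (2.2 - (-1))/(5 - (-1)) × (2.2 - 2)/(5 - 2) × (2.2 - 8)/(5 - 8) = 0.068741
L_3(2.2) = (2.2 - (-1))/(8 - (-1)) × (2.2 - 2)/(8 - 2) × (2.2 - 5)/(8 - 5) = -0.011062

P(2.2) = 4×L_0(2.2) + 11×L_1(2.2) + 13×L_2(2.2) + (-8)×L_3(2.2)
P(2.2) = 11.488000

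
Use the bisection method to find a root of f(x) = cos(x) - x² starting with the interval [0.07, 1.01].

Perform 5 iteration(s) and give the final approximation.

f(x) = cos(x) - x²
Initial interval: [0.07, 1.01]

Iteration 1:
  c_1 = (0.070000 + 1.010000)/2 = 0.540000
  f(c_1) = f(0.540000) = 0.566109
  f(a) × f(c) ≥ 0, new interval: [0.540000, 1.010000]
Iteration 2:
  c_2 = (0.540000 + 1.010000)/2 = 0.775000
  f(c_2) = f(0.775000) = 0.113796
  f(a) × f(c) ≥ 0, new interval: [0.775000, 1.010000]
Iteration 3:
  c_3 = (0.775000 + 1.010000)/2 = 0.892500
  f(c_3) = f(0.892500) = -0.169089
  f(a) × f(c) < 0, new interval: [0.775000, 0.892500]
Iteration 4:
  c_4 = (0.775000 + 0.892500)/2 = 0.833750
  f(c_4) = f(0.833750) = -0.023035
  f(a) × f(c) < 0, new interval: [0.775000, 0.833750]
Iteration 5:
  c_5 = (0.775000 + 0.833750)/2 = 0.804375
  f(c_5) = f(0.804375) = 0.046542
  f(a) × f(c) ≥ 0, new interval: [0.804375, 0.833750]

After 5 iteration(s), the approximation is c_5 = 0.804375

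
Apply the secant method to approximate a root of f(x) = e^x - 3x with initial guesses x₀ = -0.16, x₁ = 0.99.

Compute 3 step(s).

f(x) = e^x - 3x
x₀ = -0.16, x₁ = 0.99

Secant formula: x_{n+1} = x_n - f(x_n)(x_n - x_{n-1})/(f(x_n) - f(x_{n-1}))

Iteration 1:
  f(-0.160000) = 1.332144
  f(0.990000) = -0.278766
  x_2 = 0.990000 - (-0.278766)×(0.990000 - (-0.160000))/(-0.278766 - 1.332144)
       = 0.790994
Iteration 2:
  f(0.990000) = -0.278766
  f(0.790994) = -0.167394
  x_3 = 0.790994 - (-0.167394)×(0.790994 - 0.990000)/(-0.167394 - (-0.278766))
       = 0.491882
Iteration 3:
  f(0.790994) = -0.167394
  f(0.491882) = 0.159745
  x_4 = 0.491882 - 0.159745×(0.491882 - 0.790994)/(0.159745 - (-0.167394))
       = 0.637941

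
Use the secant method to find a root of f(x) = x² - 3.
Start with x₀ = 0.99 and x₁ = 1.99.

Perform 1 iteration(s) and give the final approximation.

f(x) = x² - 3
x₀ = 0.99, x₁ = 1.99

Secant formula: x_{n+1} = x_n - f(x_n)(x_n - x_{n-1})/(f(x_n) - f(x_{n-1}))

Iteration 1:
  f(0.990000) = -2.019900
  f(1.990000) = 0.960100
  x_2 = 1.990000 - 0.960100×(1.990000 - 0.990000)/(0.960100 - (-2.019900))
       = 1.667819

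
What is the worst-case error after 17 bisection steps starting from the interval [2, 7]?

Bisection error bound: |error| ≤ (b-a)/2^n
|error| ≤ (7 - 2)/2^17 = 5/2^17
|error| ≤ 0.0000381470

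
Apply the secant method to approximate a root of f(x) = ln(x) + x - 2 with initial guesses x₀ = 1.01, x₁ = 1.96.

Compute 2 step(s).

f(x) = ln(x) + x - 2
x₀ = 1.01, x₁ = 1.96

Secant formula: x_{n+1} = x_n - f(x_n)(x_n - x_{n-1})/(f(x_n) - f(x_{n-1}))

Iteration 1:
  f(1.010000) = -0.980050
  f(1.960000) = 0.632944
  x_2 = 1.960000 - 0.632944×(1.960000 - 1.010000)/(0.632944 - (-0.980050))
       = 1.587217
Iteration 2:
  f(1.960000) = 0.632944
  f(1.587217) = 0.049199
  x_3 = 1.587217 - 0.049199×(1.587217 - 1.960000)/(0.049199 - 0.632944)
       = 1.555798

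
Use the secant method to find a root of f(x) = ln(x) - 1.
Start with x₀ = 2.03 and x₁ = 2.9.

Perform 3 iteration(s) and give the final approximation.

f(x) = ln(x) - 1
x₀ = 2.03, x₁ = 2.9

Secant formula: x_{n+1} = x_n - f(x_n)(x_n - x_{n-1})/(f(x_n) - f(x_{n-1}))

Iteration 1:
  f(2.030000) = -0.291964
  f(2.900000) = 0.064711
  x_2 = 2.900000 - 0.064711×(2.900000 - 2.030000)/(0.064711 - (-0.291964))
       = 2.742158
Iteration 2:
  f(2.900000) = 0.064711
  f(2.742158) = 0.008745
  x_3 = 2.742158 - 0.008745×(2.742158 - 2.900000)/(0.008745 - 0.064711)
       = 2.717494
Iteration 3:
  f(2.742158) = 0.008745
  f(2.717494) = -0.000290
  x_4 = 2.717494 - (-0.000290)×(2.717494 - 2.742158)/(-0.000290 - 0.008745)
       = 2.718285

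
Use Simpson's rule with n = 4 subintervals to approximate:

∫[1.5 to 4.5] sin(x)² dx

f(x) = sin(x)²
a = 1.5, b = 4.5, n = 4
h = (b - a)/n = 0.750000

Simpson's rule: (h/3)[f(x₀) + 4f(x₁) + 2f(x₂) + ... + f(xₙ)]

x_0 = 1.5000, f(x_0) = 0.994996, coefficient = 1
x_1 = 2.2500, f(x_1) = 0.605398, coefficient = 4
x_2 = 3.0000, f(x_2) = 0.019915, coefficient = 2
x_3 = 3.7500, f(x_3) = 0.326682, coefficient = 4
x_4 = 4.5000, f(x_4) = 0.955565, coefficient = 1

I ≈ (0.750000/3) × 5.718712 = 1.429678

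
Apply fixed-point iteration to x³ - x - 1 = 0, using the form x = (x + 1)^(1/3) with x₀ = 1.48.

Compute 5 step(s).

Equation: x³ - x - 1 = 0
Fixed-point form: x = (x + 1)^(1/3)
x₀ = 1.48

x_1 = g(1.480000) = 1.353580
x_2 = g(1.353580) = 1.330178
x_3 = g(1.330178) = 1.325754
x_4 = g(1.325754) = 1.324915
x_5 = g(1.324915) = 1.324755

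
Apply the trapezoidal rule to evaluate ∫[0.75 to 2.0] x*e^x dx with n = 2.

f(x) = x*e^x
a = 0.75, b = 2.0, n = 2
h = (b - a)/n = 0.625000

Trapezoidal rule: (h/2)[f(x₀) + 2f(x₁) + 2f(x₂) + ... + f(xₙ)]

x_0 = 0.7500, f(x_0) = 1.587750, coefficient = 1
x_1 = 1.3750, f(x_1) = 5.438230, coefficient = 2
x_2 = 2.0000, f(x_2) = 14.778112, coefficient = 1

I ≈ (0.625000/2) × 27.242323 = 8.513226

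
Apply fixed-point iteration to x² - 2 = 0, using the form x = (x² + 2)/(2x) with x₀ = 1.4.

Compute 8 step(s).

Equation: x² - 2 = 0
Fixed-point form: x = (x² + 2)/(2x)
x₀ = 1.4

x_1 = g(1.400000) = 1.414286
x_2 = g(1.414286) = 1.414214
x_3 = g(1.414214) = 1.414214
x_4 = g(1.414214) = 1.414214
x_5 = g(1.414214) = 1.414214
x_6 = g(1.414214) = 1.414214
x_7 = g(1.414214) = 1.414214
x_8 = g(1.414214) = 1.414214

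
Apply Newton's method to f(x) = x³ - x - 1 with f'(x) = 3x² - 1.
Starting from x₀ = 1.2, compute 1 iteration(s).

f(x) = x³ - x - 1
f'(x) = 3x² - 1
x₀ = 1.2

Newton-Raphson formula: x_{n+1} = x_n - f(x_n)/f'(x_n)

Iteration 1:
  f(1.200000) = -0.472000
  f'(1.200000) = 3.320000
  x_1 = 1.200000 - (-0.472000)/3.320000 = 1.342169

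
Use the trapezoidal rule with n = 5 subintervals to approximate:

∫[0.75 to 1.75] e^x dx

f(x) = e^x
a = 0.75, b = 1.75, n = 5
h = (b - a)/n = 0.200000

Trapezoidal rule: (h/2)[f(x₀) + 2f(x₁) + 2f(x₂) + ... + f(xₙ)]

x_0 = 0.7500, f(x_0) = 2.117000, coefficient = 1
x_1 = 0.9500, f(x_1) = 2.585710, coefficient = 2
x_2 = 1.1500, f(x_2) = 3.158193, coefficient = 2
x_3 = 1.3500, f(x_3) = 3.857426, coefficient = 2
x_4 = 1.5500, f(x_4) = 4.711470, coefficient = 2
x_5 = 1.7500, f(x_5) = 5.754603, coefficient = 1

I ≈ (0.200000/2) × 36.497199 = 3.649720
Exact value: 3.637603
Error: 0.012117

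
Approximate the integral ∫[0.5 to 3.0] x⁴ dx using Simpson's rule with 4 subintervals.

f(x) = x⁴
a = 0.5, b = 3.0, n = 4
h = (b - a)/n = 0.625000

Simpson's rule: (h/3)[f(x₀) + 4f(x₁) + 2f(x₂) + ... + f(xₙ)]

x_0 = 0.5000, f(x_0) = 0.062500, coefficient = 1
x_1 = 1.1250, f(x_1) = 1.601807, coefficient = 4
x_2 = 1.7500, f(x_2) = 9.378906, coefficient = 2
x_3 = 2.3750, f(x_3) = 31.816650, coefficient = 4
x_4 = 3.0000, f(x_4) = 81.000000, coefficient = 1

I ≈ (0.625000/3) × 233.494141 = 48.644613
Exact value: 48.593750
Error: 0.050863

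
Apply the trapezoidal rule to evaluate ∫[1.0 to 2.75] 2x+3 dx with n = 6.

f(x) = 2x+3
a = 1.0, b = 2.75, n = 6
h = (b - a)/n = 0.291667

Trapezoidal rule: (h/2)[f(x₀) + 2f(x₁) + 2f(x₂) + ... + f(xₙ)]

x_0 = 1.0000, f(x_0) = 5.000000, coefficient = 1
x_1 = 1.2917, f(x_1) = 5.583333, coefficient = 2
x_2 = 1.5833, f(x_2) = 6.166667, coefficient = 2
x_3 = 1.8750, f(x_3) = 6.750000, coefficient = 2
x_4 = 2.1667, f(x_4) = 7.333333, coefficient = 2
x_5 = 2.4583, f(x_5) = 7.916667, coefficient = 2
x_6 = 2.7500, f(x_6) = 8.500000, coefficient = 1

I ≈ (0.291667/2) × 81.000000 = 11.812500
Exact value: 11.812500
Error: 0.000000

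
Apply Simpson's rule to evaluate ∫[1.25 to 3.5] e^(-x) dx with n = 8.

f(x) = e^(-x)
a = 1.25, b = 3.5, n = 8
h = (b - a)/n = 0.281250

Simpson's rule: (h/3)[f(x₀) + 4f(x₁) + 2f(x₂) + ... + f(xₙ)]

x_0 = 1.2500, f(x_0) = 0.286505, coefficient = 1
x_1 = 1.5312, f(x_1) = 0.216265, coefficient = 4
x_2 = 1.8125, f(x_2) = 0.163246, coefficient = 2
x_3 = 2.0938, f(x_3) = 0.123224, coefficient = 4
x_4 = 2.3750, f(x_4) = 0.093014, coefficient = 2
x_5 = 2.6562, f(x_5) = 0.070211, coefficient = 4
x_6 = 2.9375, f(x_6) = 0.052998, coefficient = 2
x_7 = 3.2188, f(x_7) = 0.040005, coefficient = 4
x_8 = 3.5000, f(x_8) = 0.030197, coefficient = 1

I ≈ (0.281250/3) × 2.734040 = 0.256316
Exact value: 0.256307
Error: 0.000009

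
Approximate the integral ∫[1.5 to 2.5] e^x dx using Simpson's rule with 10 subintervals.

f(x) = e^x
a = 1.5, b = 2.5, n = 10
h = (b - a)/n = 0.100000

Simpson's rule: (h/3)[f(x₀) + 4f(x₁) + 2f(x₂) + ... + f(xₙ)]

x_0 = 1.5000, f(x_0) = 4.481689, coefficient = 1
x_1 = 1.6000, f(x_1) = 4.953032, coefficient = 4
x_2 = 1.7000, f(x_2) = 5.473947, coefficient = 2
x_3 = 1.8000, f(x_3) = 6.049647, coefficient = 4
x_4 = 1.9000, f(x_4) = 6.685894, coefficient = 2
x_5 = 2.0000, f(x_5) = 7.389056, coefficient = 4
x_6 = 2.1000, f(x_6) = 8.166170, coefficient = 2
x_7 = 2.2000, f(x_7) = 9.025013, coefficient = 4
x_8 = 2.3000, f(x_8) = 9.974182, coefficient = 2
x_9 = 2.4000, f(x_9) = 11.023176, coefficient = 4
x_10 = 2.5000, f(x_10) = 12.182494, coefficient = 1

I ≈ (0.100000/3) × 231.024275 = 7.700809
Exact value: 7.700805
Error: 0.000004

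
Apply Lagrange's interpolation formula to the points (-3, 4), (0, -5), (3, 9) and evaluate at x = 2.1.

Lagrange interpolation formula:
P(x) = Σ yᵢ × Lᵢ(x)
where Lᵢ(x) = Π_{j≠i} (x - xⱼ)/(xᵢ - xⱼ)

L_0(2.1) = (2.1 - 0)/(-3 - 0) × (2.1 - 3)/(-3 - 3) = -0.105000
L_1(2.1) = (2.1 - (-3))/(0 - (-3)) × (2.1 - 3)/(0 - 3) = 0.510000
L_2(2.1) = (2.1 - (-3))/(3 - (-3)) × (2.1 - 0)/(3 - 0) = 0.595000

P(2.1) = 4×L_0(2.1) + (-5)×L_1(2.1) + 9×L_2(2.1)
P(2.1) = 2.385000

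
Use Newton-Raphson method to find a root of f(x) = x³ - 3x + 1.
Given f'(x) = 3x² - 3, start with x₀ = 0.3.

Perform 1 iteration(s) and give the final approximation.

f(x) = x³ - 3x + 1
f'(x) = 3x² - 3
x₀ = 0.3

Newton-Raphson formula: x_{n+1} = x_n - f(x_n)/f'(x_n)

Iteration 1:
  f(0.300000) = 0.127000
  f'(0.300000) = -2.730000
  x_1 = 0.300000 - 0.127000/(-2.730000) = 0.346520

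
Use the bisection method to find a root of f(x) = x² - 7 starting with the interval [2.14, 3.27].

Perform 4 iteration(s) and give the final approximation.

f(x) = x² - 7
Initial interval: [2.14, 3.27]

Iteration 1:
  c_1 = (2.140000 + 3.270000)/2 = 2.705000
  f(c_1) = f(2.705000) = 0.317025
  f(a) × f(c) < 0, new interval: [2.140000, 2.705000]
Iteration 2:
  c_2 = (2.140000 + 2.705000)/2 = 2.422500
  f(c_2) = f(2.422500) = -1.131494
  f(a) × f(c) ≥ 0, new interval: [2.422500, 2.705000]
Iteration 3:
  c_3 = (2.422500 + 2.705000)/2 = 2.563750
  f(c_3) = f(2.563750) = -0.427186
  f(a) × f(c) ≥ 0, new interval: [2.563750, 2.705000]
Iteration 4:
  c_4 = (2.563750 + 2.705000)/2 = 2.634375
  f(c_4) = f(2.634375) = -0.060068
  f(a) × f(c) ≥ 0, new interval: [2.634375, 2.705000]

After 4 iteration(s), the approximation is c_4 = 2.634375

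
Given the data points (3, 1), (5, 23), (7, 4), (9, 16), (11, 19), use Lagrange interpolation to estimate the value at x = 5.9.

Lagrange interpolation formula:
P(x) = Σ yᵢ × Lᵢ(x)
where Lᵢ(x) = Π_{j≠i} (x - xⱼ)/(xᵢ - xⱼ)

L_0(5.9) = (5.9 - 5)/(3 - 5) × (5.9 - 7)/(3 - 7) × (5.9 - 9)/(3 - 9) × (5.9 - 11)/(3 - 11) = -0.040760
L_1(5.9) = (5.9 - 3)/(5 - 3) × (5.9 - 7)/(5 - 7) × (5.9 - 9)/(5 - 9) × (5.9 - 11)/(5 - 11) = 0.525353
L_2(5.9) = (5.9 - 3)/(7 - 3) × (5.9 - 5)/(7 - 5) × (5.9 - 9)/(7 - 9) × (5.9 - 11)/(7 - 11) = 0.644752
L_3(5.9) = (5.9 - 3)/(9 - 3) × (5.9 - 5)/(9 - 5) × (5.9 - 7)/(9 - 7) × (5.9 - 11)/(9 - 11) = -0.152522
L_4(5.9) = (5.9 - 3)/(11 - 3) × (5.9 - 5)/(11 - 5) × (5.9 - 7)/(11 - 7) × (5.9 - 9)/(11 - 9) = 0.023177

P(5.9) = 1×L_0(5.9) + 23×L_1(5.9) + 4×L_2(5.9) + 16×L_3(5.9) + 19×L_4(5.9)
P(5.9) = 12.621387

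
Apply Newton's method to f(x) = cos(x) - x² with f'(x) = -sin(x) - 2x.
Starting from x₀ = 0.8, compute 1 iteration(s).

f(x) = cos(x) - x²
f'(x) = -sin(x) - 2x
x₀ = 0.8

Newton-Raphson formula: x_{n+1} = x_n - f(x_n)/f'(x_n)

Iteration 1:
  f(0.800000) = 0.056707
  f'(0.800000) = -2.317356
  x_1 = 0.800000 - 0.056707/(-2.317356) = 0.824470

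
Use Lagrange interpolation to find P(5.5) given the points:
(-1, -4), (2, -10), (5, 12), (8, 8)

Lagrange interpolation formula:
P(x) = Σ yᵢ × Lᵢ(x)
where Lᵢ(x) = Π_{j≠i} (x - xⱼ)/(xᵢ - xⱼ)

L_0(5.5) = (5.5 - 2)/(-1 - 2) × (5.5 - 5)/(-1 - 5) × (5.5 - 8)/(-1 - 8) = 0.027006
L_1(5.5) = (5.5 - (-1))/(2 - (-1)) × (5.5 - 5)/(2 - 5) × (5.5 - 8)/(2 - 8) = -0.150463
L_2(5.5) = (5.5 - (-1))/(5 - (-1)) × (5.5 - 2)/(5 - 2) × (5.5 - 8)/(5 - 8) = 1.053241
L_3(5.5) = (5.5 - (-1))/(8 - (-1)) × (5.5 - 2)/(8 - 2) × (5.5 - 5)/(8 - 5) = 0.070216

P(5.5) = (-4)×L_0(5.5) + (-10)×L_1(5.5) + 12×L_2(5.5) + 8×L_3(5.5)
P(5.5) = 14.597222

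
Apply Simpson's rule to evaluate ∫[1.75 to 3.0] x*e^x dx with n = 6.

f(x) = x*e^x
a = 1.75, b = 3.0, n = 6
h = (b - a)/n = 0.208333

Simpson's rule: (h/3)[f(x₀) + 4f(x₁) + 2f(x₂) + ... + f(xₙ)]

x_0 = 1.7500, f(x_0) = 10.070555, coefficient = 1
x_1 = 1.9583, f(x_1) = 13.879697, coefficient = 4
x_2 = 2.1667, f(x_2) = 18.913133, coefficient = 2
x_3 = 2.3750, f(x_3) = 25.533656, coefficient = 4
x_4 = 2.5833, f(x_4) = 34.206439, coefficient = 2
x_5 = 2.7917, f(x_5) = 45.526995, coefficient = 4
x_6 = 3.0000, f(x_6) = 60.256611, coefficient = 1

I ≈ (0.208333/3) × 516.327703 = 35.856090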